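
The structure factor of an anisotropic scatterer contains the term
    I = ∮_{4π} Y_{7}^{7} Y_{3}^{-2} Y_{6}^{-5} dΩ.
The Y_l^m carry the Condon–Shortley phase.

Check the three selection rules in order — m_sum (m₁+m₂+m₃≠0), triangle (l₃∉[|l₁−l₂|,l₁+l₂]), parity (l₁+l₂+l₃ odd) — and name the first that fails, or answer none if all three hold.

none

m₁+m₂+m₃ = 7 − 2 − 5 = 0  ✓
triangle: |7−3|=4 ≤ l₃=6 ≤ 7+3=10  ✓
parity: l₁+l₂+l₃ = 16 is even  ✓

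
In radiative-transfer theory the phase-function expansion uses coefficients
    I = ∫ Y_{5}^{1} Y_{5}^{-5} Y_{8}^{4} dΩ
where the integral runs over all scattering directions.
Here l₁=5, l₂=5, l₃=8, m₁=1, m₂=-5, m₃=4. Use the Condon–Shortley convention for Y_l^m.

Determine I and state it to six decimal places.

-0.124533

m-sum 0 ✓  L=18 even ✓  0≤8≤10 ✓
Π(2lᵢ+1) = 11×11×17 = 2057
triangle coeff Δ(5,5,8) = 1/37413090
Σ_t [0,2]: t=0:+1/1036800 t=1:−1/331776 t=2:+1/1036800 = -1/921600
(3j)²=490/46189 [(5 5 8; 0 0 0)], sign=-1
Σ_t [0,0]: t=0:+1/46448640 = 1/46448640
(3j)²=75/8398 [(5 5 8; 1 -5 4)], sign=+1
⇒ 4πI² = 202125/1037153
I = (-1)√(202125/1037153/(4π)) = -0.12453278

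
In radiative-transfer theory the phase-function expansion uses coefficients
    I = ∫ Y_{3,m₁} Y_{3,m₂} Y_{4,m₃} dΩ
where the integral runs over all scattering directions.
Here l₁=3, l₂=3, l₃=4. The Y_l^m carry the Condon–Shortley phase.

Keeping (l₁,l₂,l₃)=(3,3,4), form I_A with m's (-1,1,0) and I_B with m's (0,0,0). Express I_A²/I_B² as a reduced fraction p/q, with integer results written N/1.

1/36

l's match ⇒ only the (l;m) 3-j factors differ between A and B.
A: triangle coeff Δ(3,3,4) = 1/34650; Σ_t [0,2]: t=0:+1/1152 t=1:−1/36 t=2:+1/32 = 5/1152; (3j)²=1/1386 [(3 3 4; -1 1 0)], sign=+1
B: triangle coeff Δ(3,3,4) = 1/34650; Σ_t [0,2]: t=0:+1/72 t=1:−1/16 t=2:+1/72 = -5/144; (3j)²=2/77 [(3 3 4; 0 0 0)], sign=-1
I_A²/I_B² = (1/1386)/(2/77) = 1/36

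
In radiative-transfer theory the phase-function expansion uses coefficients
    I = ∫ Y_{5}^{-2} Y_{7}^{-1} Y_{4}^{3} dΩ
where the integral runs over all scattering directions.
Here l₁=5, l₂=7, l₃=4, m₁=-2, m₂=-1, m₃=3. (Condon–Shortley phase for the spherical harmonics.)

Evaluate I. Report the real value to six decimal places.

0.159382

m-sum 0 ✓  L=16 even ✓  2≤4≤12 ✓
Π(2lᵢ+1) = 11×15×9 = 1485
triangle coeff Δ(5,7,4) = 1/6126120
Σ_t [3,5]: t=3:−1/69120 t=4:+1/20736 t=5:−1/69120 = 1/51840
(3j)²=280/21879 [(5 7 4; 0 0 0)], sign=+1
Σ_t [5,6]: t=5:−1/172800 t=6:+1/1036800 = -1/207360
(3j)²=245/14586 [(5 7 4; -2 -1 3)], sign=+1
⇒ 4πI² = 171500/537251
I = (+1)√(171500/537251/(4π)) = 0.15938172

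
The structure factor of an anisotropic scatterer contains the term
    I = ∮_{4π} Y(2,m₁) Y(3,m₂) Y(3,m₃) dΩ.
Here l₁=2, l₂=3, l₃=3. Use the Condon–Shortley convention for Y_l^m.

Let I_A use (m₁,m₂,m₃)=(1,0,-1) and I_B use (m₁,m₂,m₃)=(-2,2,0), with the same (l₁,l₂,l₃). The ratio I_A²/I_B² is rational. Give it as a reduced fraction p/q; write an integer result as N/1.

1/10

Same 2,3,3: normalisation and zero-m 3j drop out of the ratio.
A: Δ: 2! 2! 4! / 9! → 1/3780; sum: t=0:+1/12 t=1:−1/8 = -1/24; 3j²(2 3 3; 1 0 -1) = Δ·Π!·Σ² = 1/210  (sign -1)
B: Δ: 2! 2! 4! / 9! → 1/3780; sum: t=2:+1/24 = 1/24; 3j²(2 3 3; -2 2 0) = Δ·Π!·Σ² = 1/21  (sign -1)
I_A²/I_B² = (1/210)/(1/21) = 1/10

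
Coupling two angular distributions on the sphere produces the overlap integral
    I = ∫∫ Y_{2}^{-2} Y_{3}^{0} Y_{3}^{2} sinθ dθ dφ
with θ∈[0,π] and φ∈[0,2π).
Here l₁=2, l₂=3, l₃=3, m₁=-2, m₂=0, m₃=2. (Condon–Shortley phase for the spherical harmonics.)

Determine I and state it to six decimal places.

-0.188063

Rules hold: Σm=0, L=8 even, 1≤3≤5.
N = 5·7·7 = 245
Δ = 2!·2!·4!/9! = 1/3780
Racah Σ t=0..2: t=0:+1/24 t=1:−1/4 t=2:+1/24 = -1/6
⇒ 3j(2 3 3; 0 0 0)² = 4/105, sgn +1
Racah Σ t=2..2: t=2:+1/24 = 1/24
⇒ 3j(2 3 3; -2 0 2)² = 1/21, sgn -1
4πI² = N·(3j₀)²·(3jₘ)² = 4/9
I = -1·√(0.444444/4π) = -0.18806319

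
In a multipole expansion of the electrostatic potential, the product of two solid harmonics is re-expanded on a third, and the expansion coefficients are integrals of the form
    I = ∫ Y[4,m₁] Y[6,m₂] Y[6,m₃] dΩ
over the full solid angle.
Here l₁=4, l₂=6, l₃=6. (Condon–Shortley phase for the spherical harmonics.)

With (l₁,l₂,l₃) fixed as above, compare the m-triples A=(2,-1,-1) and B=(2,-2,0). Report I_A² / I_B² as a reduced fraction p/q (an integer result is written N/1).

Same 4,6,6: normalisation and zero-m 3j drop out of the ratio.
A: Δ: 4! 4! 8! / 17! → 1/15315300; sum: t=0:+1/69120 t=1:−1/20736 t=2:+1/69120 = -1/51840; 3j²(4 6 6; 2 -1 -1) = Δ·Π!·Σ² = 280/21879  (sign +1)
B: Δ: 4! 4! 8! / 17! → 1/15315300; sum: t=0:+1/55296 t=1:−1/25920 t=2:+1/138240 = -11/829440; 3j²(4 6 6; 2 -2 0) = Δ·Π!·Σ² = 11/1326  (sign -1)
I_A²/I_B² = (280/21879)/(11/1326) = 560/363

560/363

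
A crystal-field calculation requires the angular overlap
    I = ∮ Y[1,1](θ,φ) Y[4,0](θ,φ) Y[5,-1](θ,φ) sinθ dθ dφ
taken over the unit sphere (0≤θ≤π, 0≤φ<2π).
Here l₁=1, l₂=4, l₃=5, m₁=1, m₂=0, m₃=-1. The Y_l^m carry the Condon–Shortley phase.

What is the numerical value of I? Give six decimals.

-0.190188

Rules hold: Σm=0, L=10 even, 3≤5≤5.
N = 3·9·11 = 297
Δ = 0!·2!·8!/11! = 1/495
Racah Σ t=0..0: t=0:+1/576 = 1/576
⇒ 3j(1 4 5; 0 0 0)² = 5/99, sgn -1
Racah Σ t=0..0: t=0:+1/1152 = 1/1152
⇒ 3j(1 4 5; 1 0 -1)² = 1/33, sgn +1
4πI² = N·(3j₀)²·(3jₘ)² = 5/11
I = -1·√(0.454545/4π) = -0.19018827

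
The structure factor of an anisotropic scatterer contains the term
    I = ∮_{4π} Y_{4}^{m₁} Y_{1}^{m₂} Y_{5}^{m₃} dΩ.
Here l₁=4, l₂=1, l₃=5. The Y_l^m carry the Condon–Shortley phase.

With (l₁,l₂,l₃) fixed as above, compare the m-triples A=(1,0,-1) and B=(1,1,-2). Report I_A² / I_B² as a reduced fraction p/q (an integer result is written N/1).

l's match ⇒ only the (l;m) 3-j factors differ between A and B.
A: triangle coeff Δ(4,1,5) = 1/495; Σ_t [0,0]: t=0:+1/720 = 1/720; (3j)²=8/165 [(4 1 5; 1 0 -1)], sign=+1
B: triangle coeff Δ(4,1,5) = 1/495; Σ_t [0,0]: t=0:+1/1440 = 1/1440; (3j)²=7/165 [(4 1 5; 1 1 -2)], sign=-1
I_A²/I_B² = (8/165)/(7/165) = 8/7

8/7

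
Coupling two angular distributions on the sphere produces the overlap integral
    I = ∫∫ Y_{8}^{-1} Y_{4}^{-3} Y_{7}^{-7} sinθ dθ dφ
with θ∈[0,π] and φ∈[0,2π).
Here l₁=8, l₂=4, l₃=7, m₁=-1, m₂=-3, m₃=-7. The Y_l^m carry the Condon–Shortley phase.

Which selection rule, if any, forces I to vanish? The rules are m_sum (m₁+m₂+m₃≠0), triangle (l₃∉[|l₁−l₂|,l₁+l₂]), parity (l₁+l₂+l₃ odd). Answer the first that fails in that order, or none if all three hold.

azimuthal sum: -1 − 3 − 7 = -11  ✗
4 ≤ 7 ≤ 12 (triangle on l)
L = 8 + 4 + 7 = 19 (odd)

m_sum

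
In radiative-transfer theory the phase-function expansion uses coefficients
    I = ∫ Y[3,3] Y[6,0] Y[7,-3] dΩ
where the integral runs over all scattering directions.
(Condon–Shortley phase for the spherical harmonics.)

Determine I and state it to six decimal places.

0.186383

Rules hold: Σm=0, L=16 even, 3≤7≤9.
N = 7·13·15 = 1365
Δ = 2!·4!·10!/17! = 1/2042040
Racah Σ t=0..2: t=0:+1/207360 t=1:−1/57600 t=2:+1/207360 = -1/129600
⇒ 3j(3 6 7; 0 0 0)² = 168/12155, sgn +1
Racah Σ t=0..0: t=0:+1/829440 = 1/829440
⇒ 3j(3 6 7; 3 0 -3)² = 225/9724, sgn +1
4πI² = N·(3j₀)²·(3jₘ)² = 198450/454597
I = +1·√(0.43654/4π) = 0.18638345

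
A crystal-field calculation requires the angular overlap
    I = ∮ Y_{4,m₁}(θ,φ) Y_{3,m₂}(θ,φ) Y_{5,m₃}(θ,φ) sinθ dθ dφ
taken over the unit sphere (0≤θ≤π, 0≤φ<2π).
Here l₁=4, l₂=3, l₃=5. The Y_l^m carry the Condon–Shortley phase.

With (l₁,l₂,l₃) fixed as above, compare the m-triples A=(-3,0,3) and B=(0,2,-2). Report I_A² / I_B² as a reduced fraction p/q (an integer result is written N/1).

Same 4,3,5: normalisation and zero-m 3j drop out of the ratio.
A: Δ: 2! 6! 4! / 13! → 1/180180; sum: t=1:−1/2880 t=2:+1/1440 = 1/2880; 3j²(4 3 5; -3 0 3) = Δ·Π!·Σ² = 7/715  (sign +1)
B: Δ: 2! 6! 4! / 13! → 1/180180; sum: t=1:−1/864 t=2:+1/576 = 1/1728; 3j²(4 3 5; 0 2 -2) = Δ·Π!·Σ² = 5/1287  (sign -1)
I_A²/I_B² = (7/715)/(5/1287) = 63/25

63/25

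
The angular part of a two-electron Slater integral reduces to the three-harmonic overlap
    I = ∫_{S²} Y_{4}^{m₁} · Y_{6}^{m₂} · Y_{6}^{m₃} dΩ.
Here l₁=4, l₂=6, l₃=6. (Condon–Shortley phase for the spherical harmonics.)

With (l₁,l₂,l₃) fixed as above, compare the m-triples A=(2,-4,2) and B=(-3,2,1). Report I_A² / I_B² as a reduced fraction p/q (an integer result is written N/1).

Same 4,6,6: normalisation and zero-m 3j drop out of the ratio.
A: Δ: 4! 4! 8! / 17! → 1/15315300; sum: t=0:+1/138240 t=1:−1/181440 t=2:+1/3870720 = 23/11612160; 3j²(4 6 6; 2 -4 2) = Δ·Π!·Σ² = 529/204204  (sign +1)
B: Δ: 4! 4! 8! / 17! → 1/15315300; sum: t=3:−1/103680 t=4:+1/82944 = 1/414720; 3j²(4 6 6; -3 2 1) = Δ·Π!·Σ² = 49/43758  (sign -1)
I_A²/I_B² = (529/204204)/(49/43758) = 1587/686

1587/686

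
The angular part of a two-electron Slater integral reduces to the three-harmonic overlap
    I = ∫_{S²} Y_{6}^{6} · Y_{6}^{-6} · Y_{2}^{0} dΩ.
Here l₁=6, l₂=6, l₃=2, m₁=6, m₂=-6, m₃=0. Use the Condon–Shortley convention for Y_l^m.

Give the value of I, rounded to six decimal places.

m-sum 0 ✓  L=14 even ✓  0≤2≤12 ✓
Π(2lᵢ+1) = 13×13×5 = 845
triangle coeff Δ(6,6,2) = 1/90090
Σ_t [4,6]: t=4:+1/69120 t=5:−1/14400 t=6:+1/69120 = -7/172800
(3j)²=14/715 [(6 6 2; 0 0 0)], sign=-1
Σ_t [0,0]: t=0:+1/14515200 = 1/14515200
(3j)²=22/455 [(6 6 2; 6 -6 0)], sign=+1
⇒ 4πI² = 4/5
I = (-1)√(4/5/(4π)) = -0.25231325

-0.252313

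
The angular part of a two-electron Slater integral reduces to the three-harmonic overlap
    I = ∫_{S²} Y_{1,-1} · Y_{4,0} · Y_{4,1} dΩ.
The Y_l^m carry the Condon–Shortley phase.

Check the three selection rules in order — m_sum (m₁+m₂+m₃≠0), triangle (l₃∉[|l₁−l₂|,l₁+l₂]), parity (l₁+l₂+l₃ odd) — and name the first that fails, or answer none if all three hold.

Σmᵢ = 0  ✓
l₃∈[|l₁−l₂|,l₁+l₂]=[3,5], have l₃=4  ✓
Σlᵢ = 9 ⇒ odd  ✗

parity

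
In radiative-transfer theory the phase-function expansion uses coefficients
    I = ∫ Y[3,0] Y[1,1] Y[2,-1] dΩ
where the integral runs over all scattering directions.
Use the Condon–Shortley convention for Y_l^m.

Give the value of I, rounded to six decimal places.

0.143048

Checks pass: Σm=0; 6 even; l₃=2∈[2,4].
(2·3+1)(2·1+1)(2·2+1) = 105
Δ: 2! 4! 0! / 7! → 1/105
sum: t=1:−1/4 = -1/4
3j²(3 1 2; 0 0 0) = Δ·Π!·Σ² = 3/35  (sign -1)
sum: t=2:+1/12 = 1/12
3j²(3 1 2; 0 1 -1) = Δ·Π!·Σ² = 1/35  (sign -1)
combine: 4πI² = 105·3/35·1/35 = 9/35
take √, sign +1: I = 0.14304817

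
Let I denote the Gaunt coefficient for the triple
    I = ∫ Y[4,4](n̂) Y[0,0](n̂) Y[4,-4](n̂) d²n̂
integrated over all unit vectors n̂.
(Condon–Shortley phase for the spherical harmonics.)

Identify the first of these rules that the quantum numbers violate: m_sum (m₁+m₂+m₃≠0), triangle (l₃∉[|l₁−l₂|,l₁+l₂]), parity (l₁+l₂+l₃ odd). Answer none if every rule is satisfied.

none

m₁+m₂+m₃ = 4 + 0 − 4 = 0  ✓
triangle: |4−0|=4 ≤ l₃=4 ≤ 4+0=4  ✓
parity: l₁+l₂+l₃ = 8 is even  ✓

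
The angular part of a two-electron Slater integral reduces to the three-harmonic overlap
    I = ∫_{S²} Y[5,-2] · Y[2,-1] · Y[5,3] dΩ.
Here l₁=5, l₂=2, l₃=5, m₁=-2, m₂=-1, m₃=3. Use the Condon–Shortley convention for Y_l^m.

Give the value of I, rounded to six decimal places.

Rules hold: Σm=0, L=12 even, 3≤5≤7.
N = 11·5·11 = 605
Δ = 2!·8!·2!/13! = 1/38610
Racah Σ t=0..2: t=0:+1/2880 t=1:−1/576 t=2:+1/2880 = -1/960
⇒ 3j(5 2 5; 0 0 0)² = 10/429, sgn +1
Racah Σ t=0..1: t=0:+1/10080 t=1:−1/2880 = -1/4032
⇒ 3j(5 2 5; -2 -1 3)² = 10/429, sgn -1
4πI² = N·(3j₀)²·(3jₘ)² = 500/1521
I = -1·√(0.328731/4π) = -0.16173926

-0.161739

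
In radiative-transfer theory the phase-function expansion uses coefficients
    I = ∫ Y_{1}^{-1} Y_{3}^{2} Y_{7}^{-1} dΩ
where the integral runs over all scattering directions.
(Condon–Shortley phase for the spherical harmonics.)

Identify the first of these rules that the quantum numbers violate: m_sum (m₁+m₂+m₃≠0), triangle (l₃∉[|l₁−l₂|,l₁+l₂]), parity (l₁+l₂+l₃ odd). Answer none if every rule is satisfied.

triangle

azimuthal sum: -1 + 2 − 1 = 0  ✓
2 ≤ 7 ≤ 4 (triangle on l)  ✗
L = 1 + 3 + 7 = 11 (odd)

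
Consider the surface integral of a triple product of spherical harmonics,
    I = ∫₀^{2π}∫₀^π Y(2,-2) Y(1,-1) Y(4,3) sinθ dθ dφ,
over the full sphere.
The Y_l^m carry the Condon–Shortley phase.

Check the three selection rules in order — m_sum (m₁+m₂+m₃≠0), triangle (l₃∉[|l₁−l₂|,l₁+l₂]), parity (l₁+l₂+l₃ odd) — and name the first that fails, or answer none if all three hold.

triangle

azimuthal sum: -2 − 1 + 3 = 0  ✓
1 ≤ 4 ≤ 3 (triangle on l)  ✗
L = 2 + 1 + 4 = 7 (odd)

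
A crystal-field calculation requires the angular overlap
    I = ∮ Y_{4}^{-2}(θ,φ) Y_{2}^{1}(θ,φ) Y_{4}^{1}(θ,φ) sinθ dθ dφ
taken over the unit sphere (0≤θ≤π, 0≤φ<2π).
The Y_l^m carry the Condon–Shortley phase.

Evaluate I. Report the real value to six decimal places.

Rules hold: Σm=0, L=10 even, 2≤4≤6.
N = 9·5·9 = 405
Δ = 2!·6!·2!/11! = 1/13860
Racah Σ t=0..2: t=0:+1/192 t=1:−1/36 t=2:+1/192 = -5/288
⇒ 3j(4 2 4; 0 0 0)² = 20/693, sgn -1
Racah Σ t=1..2: t=1:−1/240 t=2:+1/96 = 1/160
⇒ 3j(4 2 4; -2 1 1)² = 27/1540, sgn -1
4πI² = N·(3j₀)²·(3jₘ)² = 1215/5929
I = +1·√(0.204925/4π) = 0.12770047

0.127700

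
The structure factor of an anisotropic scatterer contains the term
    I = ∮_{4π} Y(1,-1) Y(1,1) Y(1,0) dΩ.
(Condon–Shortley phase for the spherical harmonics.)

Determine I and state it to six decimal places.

l₁+l₂+l₃=3 is odd: 3j(l;000)=0 ⇒ I=0

0.000000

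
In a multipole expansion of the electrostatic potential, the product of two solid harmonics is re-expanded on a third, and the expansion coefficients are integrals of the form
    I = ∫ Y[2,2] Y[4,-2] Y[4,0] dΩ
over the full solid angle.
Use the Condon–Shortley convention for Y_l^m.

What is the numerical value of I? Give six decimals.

-0.190365

m-sum 0 ✓  L=10 even ✓  2≤4≤6 ✓
Π(2lᵢ+1) = 5×9×9 = 405
triangle coeff Δ(2,4,4) = 1/13860
Σ_t [0,2]: t=0:+1/192 t=1:−1/36 t=2:+1/192 = -5/288
(3j)²=20/693 [(2 4 4; 0 0 0)], sign=-1
Σ_t [0,0]: t=0:+1/192 = 1/192
(3j)²=3/77 [(2 4 4; 2 -2 0)], sign=+1
⇒ 4πI² = 2700/5929
I = (-1)√(2700/5929/(4π)) = -0.19036462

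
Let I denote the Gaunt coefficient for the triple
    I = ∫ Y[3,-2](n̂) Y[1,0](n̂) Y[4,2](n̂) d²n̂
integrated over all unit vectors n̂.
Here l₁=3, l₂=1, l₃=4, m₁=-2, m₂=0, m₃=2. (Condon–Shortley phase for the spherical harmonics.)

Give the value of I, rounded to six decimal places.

0.213244

Rules hold: Σm=0, L=8 even, 2≤4≤4.
N = 7·3·9 = 189
Δ = 0!·6!·2!/9! = 1/252
Racah Σ t=0..0: t=0:+1/36 = 1/36
⇒ 3j(3 1 4; 0 0 0)² = 4/63, sgn +1
Racah Σ t=0..0: t=0:+1/120 = 1/120
⇒ 3j(3 1 4; -2 0 2)² = 1/21, sgn +1
4πI² = N·(3j₀)²·(3jₘ)² = 4/7
I = +1·√(0.571429/4π) = 0.21324362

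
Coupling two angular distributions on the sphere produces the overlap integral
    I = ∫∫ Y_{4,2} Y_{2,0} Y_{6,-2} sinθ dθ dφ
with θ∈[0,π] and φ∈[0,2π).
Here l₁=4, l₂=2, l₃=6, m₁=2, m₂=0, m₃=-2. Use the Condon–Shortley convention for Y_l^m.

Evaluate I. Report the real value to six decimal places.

Checks pass: Σm=0; 12 even; l₃=6∈[2,6].
(2·4+1)(2·2+1)(2·6+1) = 585
Δ: 0! 8! 4! / 13! → 1/6435
sum: t=0:+1/2304 = 1/2304
3j²(4 2 6; 0 0 0) = Δ·Π!·Σ² = 5/143  (sign +1)
sum: t=0:+1/5760 = 1/5760
3j²(4 2 6; 2 0 -2) = Δ·Π!·Σ² = 56/2145  (sign +1)
combine: 4πI² = 585·5/143·56/2145 = 840/1573
take √, sign +1: I = 0.20614383

0.206144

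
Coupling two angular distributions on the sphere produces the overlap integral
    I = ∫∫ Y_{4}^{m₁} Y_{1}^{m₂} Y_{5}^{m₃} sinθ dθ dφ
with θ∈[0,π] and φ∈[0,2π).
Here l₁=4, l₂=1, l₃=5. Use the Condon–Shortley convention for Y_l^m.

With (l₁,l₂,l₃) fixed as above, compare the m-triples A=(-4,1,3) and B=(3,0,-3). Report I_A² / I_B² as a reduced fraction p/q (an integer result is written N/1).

Same 4,1,5: normalisation and zero-m 3j drop out of the ratio.
A: Δ: 0! 8! 2! / 11! → 1/495; sum: t=0:+1/80640 = 1/80640; 3j²(4 1 5; -4 1 3) = Δ·Π!·Σ² = 1/495  (sign +1)
B: Δ: 0! 8! 2! / 11! → 1/495; sum: t=0:+1/5040 = 1/5040; 3j²(4 1 5; 3 0 -3) = Δ·Π!·Σ² = 16/495  (sign +1)
I_A²/I_B² = (1/495)/(16/495) = 1/16

1/16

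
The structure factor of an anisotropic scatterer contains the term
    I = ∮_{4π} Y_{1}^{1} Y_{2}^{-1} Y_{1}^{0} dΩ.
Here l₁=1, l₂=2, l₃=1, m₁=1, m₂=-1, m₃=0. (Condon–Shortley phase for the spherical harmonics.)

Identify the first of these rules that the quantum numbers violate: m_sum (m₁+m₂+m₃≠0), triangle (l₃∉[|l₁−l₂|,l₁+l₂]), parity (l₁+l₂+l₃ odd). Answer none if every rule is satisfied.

none

azimuthal sum: 1 − 1 + 0 = 0  ✓
1 ≤ 1 ≤ 3 (triangle on l)  ✓
L = 1 + 2 + 1 = 4 (even)  ✓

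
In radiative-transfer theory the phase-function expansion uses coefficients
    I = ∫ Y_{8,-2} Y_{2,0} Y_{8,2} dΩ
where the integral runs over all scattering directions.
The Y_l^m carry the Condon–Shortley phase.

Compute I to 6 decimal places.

m-sum 0 ✓  L=18 even ✓  6≤8≤10 ✓
Π(2lᵢ+1) = 17×5×17 = 1445
triangle coeff Δ(8,2,8) = 1/348840
Σ_t [0,2]: t=0:+1/116121600 t=1:−1/25401600 t=2:+1/116121600 = -1/45158400
(3j)²=24/1615 [(8 2 8; 0 0 0)], sign=-1
Σ_t [0,2]: t=0:+1/348364800 t=1:−1/43545600 t=2:+1/116121600 = -1/87091200
(3j)²=10/969 [(8 2 8; -2 0 2)], sign=-1
⇒ 4πI² = 80/361
I = (+1)√(80/361/(4π)) = 0.13279645

0.132796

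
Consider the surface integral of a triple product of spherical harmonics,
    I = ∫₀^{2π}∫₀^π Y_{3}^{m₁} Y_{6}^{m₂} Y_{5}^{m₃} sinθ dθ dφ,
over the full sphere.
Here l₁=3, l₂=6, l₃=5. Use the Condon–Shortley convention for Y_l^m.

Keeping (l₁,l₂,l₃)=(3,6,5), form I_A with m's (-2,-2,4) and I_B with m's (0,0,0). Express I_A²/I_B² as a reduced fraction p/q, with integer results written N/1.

45/49

Same 3,6,5: normalisation and zero-m 3j drop out of the ratio.
A: Δ: 4! 2! 8! / 15! → 1/675675; sum: t=3:−1/60480 t=4:+1/967680 = -1/64512; 3j²(3 6 5; -2 -2 4) = Δ·Π!·Σ² = 15/1001  (sign +1)
B: Δ: 4! 2! 8! / 15! → 1/675675; sum: t=1:−1/8640 t=2:+1/2304 t=3:−1/8640 = 7/34560; 3j²(3 6 5; 0 0 0) = Δ·Π!·Σ² = 7/429  (sign -1)
I_A²/I_B² = (15/1001)/(7/429) = 45/49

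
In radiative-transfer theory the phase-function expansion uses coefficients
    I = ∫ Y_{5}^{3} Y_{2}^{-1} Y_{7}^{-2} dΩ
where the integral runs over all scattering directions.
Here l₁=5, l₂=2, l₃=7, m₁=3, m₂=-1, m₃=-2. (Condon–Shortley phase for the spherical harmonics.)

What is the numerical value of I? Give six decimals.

m-sum 0 ✓  L=14 even ✓  3≤7≤7 ✓
Π(2lᵢ+1) = 11×5×15 = 825
triangle coeff Δ(5,2,7) = 1/15015
Σ_t [0,0]: t=0:+1/57600 = 1/57600
(3j)²=21/715 [(5 2 7; 0 0 0)], sign=-1
Σ_t [0,0]: t=0:+1/483840 = 1/483840
(3j)²=6/1001 [(5 2 7; 3 -1 -2)], sign=-1
⇒ 4πI² = 270/1859
I = (+1)√(270/1859/(4π)) = 0.10750713

0.107507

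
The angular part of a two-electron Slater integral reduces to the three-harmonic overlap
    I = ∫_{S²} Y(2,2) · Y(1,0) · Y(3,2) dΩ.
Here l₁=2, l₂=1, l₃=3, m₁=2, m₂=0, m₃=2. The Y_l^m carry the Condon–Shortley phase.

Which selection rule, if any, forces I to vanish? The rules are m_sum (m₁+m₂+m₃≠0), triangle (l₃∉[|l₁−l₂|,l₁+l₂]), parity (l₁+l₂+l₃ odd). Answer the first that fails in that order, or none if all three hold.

m₁+m₂+m₃ = 2 + 0 + 2 = 4  ✗
triangle: |2−1|=1 ≤ l₃=3 ≤ 2+1=3
parity: l₁+l₂+l₃ = 6 is even

m_sum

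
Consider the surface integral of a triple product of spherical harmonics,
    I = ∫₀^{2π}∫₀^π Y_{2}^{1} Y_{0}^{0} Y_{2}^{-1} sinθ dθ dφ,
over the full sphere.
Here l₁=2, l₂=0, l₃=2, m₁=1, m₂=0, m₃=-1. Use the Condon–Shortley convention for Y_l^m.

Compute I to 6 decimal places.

-0.282095

Rules hold: Σm=0, L=4 even, 2≤2≤2.
N = 5·1·5 = 25
Δ = 0!·4!·0!/5! = 1/5
Racah Σ t=0..0: t=0:+1/4 = 1/4
⇒ 3j(2 0 2; 0 0 0)² = 1/5, sgn +1
Racah Σ t=0..0: t=0:+1/6 = 1/6
⇒ 3j(2 0 2; 1 0 -1)² = 1/5, sgn -1
4πI² = N·(3j₀)²·(3jₘ)² = 1/1
I = -1·√(1/4π) = -0.28209479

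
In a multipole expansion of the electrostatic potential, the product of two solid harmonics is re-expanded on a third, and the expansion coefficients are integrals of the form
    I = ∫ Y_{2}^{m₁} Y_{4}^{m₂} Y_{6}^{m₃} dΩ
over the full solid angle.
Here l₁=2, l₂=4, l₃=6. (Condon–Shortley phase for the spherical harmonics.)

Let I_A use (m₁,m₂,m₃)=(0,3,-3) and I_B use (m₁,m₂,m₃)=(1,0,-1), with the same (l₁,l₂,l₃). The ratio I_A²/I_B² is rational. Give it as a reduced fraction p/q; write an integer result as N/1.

Same 2,4,6: normalisation and zero-m 3j drop out of the ratio.
A: Δ: 0! 4! 8! / 13! → 1/6435; sum: t=0:+1/20160 = 1/20160; 3j²(2 4 6; 0 3 -3) = Δ·Π!·Σ² = 12/715  (sign -1)
B: Δ: 0! 4! 8! / 13! → 1/6435; sum: t=0:+1/3456 = 1/3456; 3j²(2 4 6; 1 0 -1) = Δ·Π!·Σ² = 35/1287  (sign -1)
I_A²/I_B² = (12/715)/(35/1287) = 108/175

108/175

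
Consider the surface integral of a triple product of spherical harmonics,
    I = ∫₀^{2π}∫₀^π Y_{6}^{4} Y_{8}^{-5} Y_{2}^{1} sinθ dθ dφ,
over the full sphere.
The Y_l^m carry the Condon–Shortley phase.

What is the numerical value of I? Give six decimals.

-0.248575

Rules hold: Σm=0, L=16 even, 2≤2≤14.
N = 13·17·5 = 1105
Δ = 12!·0!·4!/17! = 1/30940
Racah Σ t=6..6: t=6:+1/2073600 = 1/2073600
⇒ 3j(6 8 2; 0 0 0)² = 28/1105, sgn +1
Racah Σ t=2..2: t=2:+1/43545600 = 1/43545600
⇒ 3j(6 8 2; 4 -5 1)² = 33/1190, sgn -1
4πI² = N·(3j₀)²·(3jₘ)² = 66/85
I = -1·√(0.776471/4π) = -0.24857507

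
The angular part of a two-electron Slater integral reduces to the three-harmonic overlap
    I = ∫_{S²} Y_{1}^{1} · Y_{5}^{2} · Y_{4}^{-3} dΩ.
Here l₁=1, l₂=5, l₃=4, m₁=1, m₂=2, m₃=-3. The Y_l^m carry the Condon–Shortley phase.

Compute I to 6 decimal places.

0.085055

Checks pass: Σm=0; 10 even; l₃=4∈[4,6].
(2·1+1)(2·5+1)(2·4+1) = 297
Δ: 2! 0! 8! / 11! → 1/495
sum: t=1:−1/576 = -1/576
3j²(1 5 4; 0 0 0) = Δ·Π!·Σ² = 5/99  (sign -1)
sum: t=0:+1/10080 = 1/10080
3j²(1 5 4; 1 2 -3) = Δ·Π!·Σ² = 1/165  (sign -1)
combine: 4πI² = 297·5/99·1/165 = 1/11
take √, sign +1: I = 0.08505478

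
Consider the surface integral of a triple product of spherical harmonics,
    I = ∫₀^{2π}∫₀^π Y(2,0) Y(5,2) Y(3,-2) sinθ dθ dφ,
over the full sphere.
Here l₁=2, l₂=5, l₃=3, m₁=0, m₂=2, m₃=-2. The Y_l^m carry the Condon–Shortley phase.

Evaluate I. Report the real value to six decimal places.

m-sum 0 ✓  L=10 even ✓  3≤3≤7 ✓
Π(2lᵢ+1) = 5×11×7 = 385
triangle coeff Δ(2,5,3) = 1/2310
Σ_t [2,2]: t=2:+1/144 = 1/144
(3j)²=10/231 [(2 5 3; 0 0 0)], sign=-1
Σ_t [2,2]: t=2:+1/480 = 1/480
(3j)²=3/110 [(2 5 3; 0 2 -2)], sign=-1
⇒ 4πI² = 5/11
I = (+1)√(5/11/(4π)) = 0.19018827

0.190188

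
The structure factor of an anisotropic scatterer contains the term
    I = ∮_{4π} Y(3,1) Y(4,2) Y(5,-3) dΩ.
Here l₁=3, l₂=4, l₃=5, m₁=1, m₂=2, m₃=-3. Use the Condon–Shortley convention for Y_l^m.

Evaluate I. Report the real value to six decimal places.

m-sum 0 ✓  L=12 even ✓  1≤5≤7 ✓
Π(2lᵢ+1) = 7×9×11 = 693
triangle coeff Δ(3,4,5) = 1/180180
Σ_t [0,2]: t=0:+1/576 t=1:−1/144 t=2:+1/576 = -1/288
(3j)²=20/1001 [(3 4 5; 0 0 0)], sign=+1
Σ_t [0,2]: t=0:+1/5760 t=1:−1/720 t=2:+1/2304 = -1/1280
(3j)²=27/1430 [(3 4 5; 1 2 -3)], sign=-1
⇒ 4πI² = 486/1859
I = (-1)√(486/1859/(4π)) = -0.14423595

-0.144236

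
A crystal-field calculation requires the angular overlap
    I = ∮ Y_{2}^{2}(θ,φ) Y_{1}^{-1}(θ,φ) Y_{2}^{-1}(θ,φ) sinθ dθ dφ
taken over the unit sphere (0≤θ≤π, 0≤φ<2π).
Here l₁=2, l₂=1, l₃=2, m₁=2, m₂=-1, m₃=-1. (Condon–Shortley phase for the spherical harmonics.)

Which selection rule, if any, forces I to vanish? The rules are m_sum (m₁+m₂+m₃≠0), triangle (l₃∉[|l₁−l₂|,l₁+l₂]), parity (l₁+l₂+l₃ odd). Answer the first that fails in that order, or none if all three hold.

parity

m₁+m₂+m₃ = 2 − 1 − 1 = 0  ✓
triangle: |2−1|=1 ≤ l₃=2 ≤ 2+1=3  ✓
parity: l₁+l₂+l₃ = 5 is odd  ✗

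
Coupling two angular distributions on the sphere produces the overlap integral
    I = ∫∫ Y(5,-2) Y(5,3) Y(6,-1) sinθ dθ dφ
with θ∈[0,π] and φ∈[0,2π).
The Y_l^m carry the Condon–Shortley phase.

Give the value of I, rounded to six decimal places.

0.016235

m-sum 0 ✓  L=16 even ✓  0≤6≤10 ✓
Π(2lᵢ+1) = 11×11×13 = 1573
triangle coeff Δ(5,5,6) = 1/28588560
Σ_t [0,4]: t=0:+1/345600 t=1:−1/13824 t=2:+1/5184 t=3:−1/13824 t=4:+1/345600 = 7/129600
(3j)²=80/7293 [(5 5 6; 0 0 0)], sign=+1
Σ_t [2,4]: t=2:+1/345600 t=3:−1/34560 t=4:+1/41472 = -1/518400
(3j)²=7/36465 [(5 5 6; -2 3 -1)], sign=+1
⇒ 4πI² = 112/33813
I = (+1)√(112/33813/(4π)) = 0.01623537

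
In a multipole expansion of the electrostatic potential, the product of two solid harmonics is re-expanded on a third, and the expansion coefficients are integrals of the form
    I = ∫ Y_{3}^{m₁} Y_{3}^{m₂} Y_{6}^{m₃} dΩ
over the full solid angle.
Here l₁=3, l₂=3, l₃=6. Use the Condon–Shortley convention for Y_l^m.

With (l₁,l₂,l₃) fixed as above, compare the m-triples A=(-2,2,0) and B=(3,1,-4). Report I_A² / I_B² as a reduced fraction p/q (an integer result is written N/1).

6/35

Same 3,3,6: normalisation and zero-m 3j drop out of the ratio.
A: Δ: 0! 6! 6! / 13! → 1/12012; sum: t=0:+1/14400 = 1/14400; 3j²(3 3 6; -2 2 0) = Δ·Π!·Σ² = 3/1001  (sign +1)
B: Δ: 0! 6! 6! / 13! → 1/12012; sum: t=0:+1/34560 = 1/34560; 3j²(3 3 6; 3 1 -4) = Δ·Π!·Σ² = 5/286  (sign +1)
I_A²/I_B² = (3/1001)/(5/286) = 6/35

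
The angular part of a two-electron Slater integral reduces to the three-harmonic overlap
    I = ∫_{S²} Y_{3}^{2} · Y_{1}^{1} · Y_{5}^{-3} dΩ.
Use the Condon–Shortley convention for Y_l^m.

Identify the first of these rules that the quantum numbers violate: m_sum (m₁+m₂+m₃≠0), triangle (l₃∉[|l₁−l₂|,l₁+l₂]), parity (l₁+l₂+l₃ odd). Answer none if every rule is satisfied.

azimuthal sum: 2 + 1 − 3 = 0  ✓
2 ≤ 5 ≤ 4 (triangle on l)  ✗
L = 3 + 1 + 5 = 9 (odd)

triangle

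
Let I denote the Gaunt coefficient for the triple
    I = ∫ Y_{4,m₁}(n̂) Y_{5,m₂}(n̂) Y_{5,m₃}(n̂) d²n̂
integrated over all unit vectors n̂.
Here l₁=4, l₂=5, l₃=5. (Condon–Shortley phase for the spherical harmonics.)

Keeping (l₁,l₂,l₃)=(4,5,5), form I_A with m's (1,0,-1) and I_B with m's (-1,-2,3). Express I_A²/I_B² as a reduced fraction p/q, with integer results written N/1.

l's match ⇒ only the (l;m) 3-j factors differ between A and B.
A: triangle coeff Δ(4,5,5) = 1/3153150; Σ_t [0,3]: t=0:+1/17280 t=1:−1/1152 t=2:+1/864 t=3:−1/6912 = 7/34560; (3j)²=1/429 [(4 5 5; 1 0 -1)], sign=+1
B: triangle coeff Δ(4,5,5) = 1/3153150; Σ_t [1,3]: t=1:−1/6912 t=2:+1/2880 t=3:−1/17280 = 1/6912; (3j)²=5/429 [(4 5 5; -1 -2 3)], sign=+1
I_A²/I_B² = (1/429)/(5/429) = 1/5

1/5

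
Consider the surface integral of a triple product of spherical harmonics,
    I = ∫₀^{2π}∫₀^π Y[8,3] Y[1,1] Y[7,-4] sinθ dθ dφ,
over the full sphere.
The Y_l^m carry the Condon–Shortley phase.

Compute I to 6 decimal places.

-0.096758

m-sum 0 ✓  L=16 even ✓  7≤7≤9 ✓
Π(2lᵢ+1) = 17×3×15 = 765
triangle coeff Δ(8,1,7) = 1/2040
Σ_t [1,1]: t=1:−1/25401600 = -1/25401600
(3j)²=8/255 [(8 1 7; 0 0 0)], sign=+1
Σ_t [2,2]: t=2:+1/479001600 = 1/479001600
(3j)²=1/204 [(8 1 7; 3 1 -4)], sign=-1
⇒ 4πI² = 2/17
I = (-1)√(2/17/(4π)) = -0.09675772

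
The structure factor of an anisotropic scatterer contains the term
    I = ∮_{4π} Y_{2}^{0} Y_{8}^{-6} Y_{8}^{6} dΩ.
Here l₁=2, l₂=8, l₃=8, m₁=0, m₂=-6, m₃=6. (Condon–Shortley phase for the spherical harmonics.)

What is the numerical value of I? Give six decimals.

m-sum 0 ✓  L=18 even ✓  6≤8≤10 ✓
Π(2lᵢ+1) = 5×17×17 = 1445
triangle coeff Δ(2,8,8) = 1/348840
Σ_t [0,2]: t=0:+1/116121600 t=1:−1/25401600 t=2:+1/116121600 = -1/45158400
(3j)²=24/1615 [(2 8 8; 0 0 0)], sign=-1
Σ_t [0,2]: t=0:+1/3832012800 t=1:−1/6227020800 t=2:+1/348713164800 = 1/9686476800
(3j)²=6/1615 [(2 8 8; 0 -6 6)], sign=+1
⇒ 4πI² = 144/1805
I = (-1)√(144/1805/(4π)) = -0.07967787

-0.079678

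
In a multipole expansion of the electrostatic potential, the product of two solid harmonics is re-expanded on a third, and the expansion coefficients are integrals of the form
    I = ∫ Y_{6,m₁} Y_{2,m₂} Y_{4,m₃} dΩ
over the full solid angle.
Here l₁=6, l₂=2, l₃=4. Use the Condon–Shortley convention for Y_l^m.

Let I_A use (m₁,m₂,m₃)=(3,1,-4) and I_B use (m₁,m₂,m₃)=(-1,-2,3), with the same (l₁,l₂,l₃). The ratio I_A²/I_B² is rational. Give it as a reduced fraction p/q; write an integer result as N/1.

9/5

Shared (l₁,l₂,l₃)=(6,2,4): N and (l;000)² cancel in I_A²/I_B².
A: Δ = 4!·8!·0!/13! = 1/6435; Racah Σ t=3..3: t=3:−1/241920 = -1/241920; ⇒ 3j(6 2 4; 3 1 -4)² = 1/715, sgn -1
B: Δ = 4!·8!·0!/13! = 1/6435; Racah Σ t=0..0: t=0:+1/120960 = 1/120960; ⇒ 3j(6 2 4; -1 -2 3)² = 1/1287, sgn -1
I_A²/I_B² = (1/715)/(1/1287) = 9/5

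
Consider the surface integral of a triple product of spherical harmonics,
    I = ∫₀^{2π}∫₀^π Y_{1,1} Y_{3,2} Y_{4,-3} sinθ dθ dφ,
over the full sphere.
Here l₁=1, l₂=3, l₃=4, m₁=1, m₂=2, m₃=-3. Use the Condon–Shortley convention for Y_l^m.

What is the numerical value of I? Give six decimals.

-0.282095

Checks pass: Σm=0; 8 even; l₃=4∈[2,4].
(2·1+1)(2·3+1)(2·4+1) = 189
Δ: 0! 2! 6! / 9! → 1/252
sum: t=0:+1/36 = 1/36
3j²(1 3 4; 0 0 0) = Δ·Π!·Σ² = 4/63  (sign +1)
sum: t=0:+1/240 = 1/240
3j²(1 3 4; 1 2 -3) = Δ·Π!·Σ² = 1/12  (sign -1)
combine: 4πI² = 189·4/63·1/12 = 1/1
take √, sign -1: I = -0.28209479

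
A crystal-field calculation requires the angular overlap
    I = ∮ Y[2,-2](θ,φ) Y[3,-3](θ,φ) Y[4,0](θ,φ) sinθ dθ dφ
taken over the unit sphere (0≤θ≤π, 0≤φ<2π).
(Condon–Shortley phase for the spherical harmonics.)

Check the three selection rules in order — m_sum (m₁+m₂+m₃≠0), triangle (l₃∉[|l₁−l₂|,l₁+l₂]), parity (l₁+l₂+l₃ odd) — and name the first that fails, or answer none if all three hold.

Σmᵢ = -5  ✗
l₃∈[|l₁−l₂|,l₁+l₂]=[1,5], have l₃=4
Σlᵢ = 9 ⇒ odd

m_sum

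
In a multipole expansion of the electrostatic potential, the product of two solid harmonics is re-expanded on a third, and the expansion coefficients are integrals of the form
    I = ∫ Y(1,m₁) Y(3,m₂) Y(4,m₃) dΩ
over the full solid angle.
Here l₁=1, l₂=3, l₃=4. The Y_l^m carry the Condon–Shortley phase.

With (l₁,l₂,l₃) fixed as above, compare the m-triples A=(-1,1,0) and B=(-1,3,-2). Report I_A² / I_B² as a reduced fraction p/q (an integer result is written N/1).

6/1

l's match ⇒ only the (l;m) 3-j factors differ between A and B.
A: triangle coeff Δ(1,3,4) = 1/252; Σ_t [0,0]: t=0:+1/96 = 1/96; (3j)²=1/42 [(1 3 4; -1 1 0)], sign=+1
B: triangle coeff Δ(1,3,4) = 1/252; Σ_t [0,0]: t=0:+1/1440 = 1/1440; (3j)²=1/252 [(1 3 4; -1 3 -2)], sign=+1
I_A²/I_B² = (1/42)/(1/252) = 6/1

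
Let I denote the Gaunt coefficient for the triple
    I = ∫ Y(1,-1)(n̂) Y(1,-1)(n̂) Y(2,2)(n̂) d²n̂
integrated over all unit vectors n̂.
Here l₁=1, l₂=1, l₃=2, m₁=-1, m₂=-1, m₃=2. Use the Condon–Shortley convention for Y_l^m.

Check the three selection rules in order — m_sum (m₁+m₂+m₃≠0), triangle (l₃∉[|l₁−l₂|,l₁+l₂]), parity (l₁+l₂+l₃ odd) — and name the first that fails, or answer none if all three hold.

azimuthal sum: -1 − 1 + 2 = 0  ✓
0 ≤ 2 ≤ 2 (triangle on l)  ✓
L = 1 + 1 + 2 = 4 (even)  ✓

none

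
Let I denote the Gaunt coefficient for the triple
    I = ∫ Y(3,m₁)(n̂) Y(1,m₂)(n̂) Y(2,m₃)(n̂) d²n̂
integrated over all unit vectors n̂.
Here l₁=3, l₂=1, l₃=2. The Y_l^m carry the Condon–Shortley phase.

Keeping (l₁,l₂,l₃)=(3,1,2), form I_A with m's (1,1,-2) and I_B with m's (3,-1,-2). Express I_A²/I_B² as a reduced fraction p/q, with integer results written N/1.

1/15

l's match ⇒ only the (l;m) 3-j factors differ between A and B.
A: triangle coeff Δ(3,1,2) = 1/105; Σ_t [2,2]: t=2:+1/48 = 1/48; (3j)²=1/105 [(3 1 2; 1 1 -2)], sign=+1
B: triangle coeff Δ(3,1,2) = 1/105; Σ_t [0,0]: t=0:+1/48 = 1/48; (3j)²=1/7 [(3 1 2; 3 -1 -2)], sign=+1
I_A²/I_B² = (1/105)/(1/7) = 1/15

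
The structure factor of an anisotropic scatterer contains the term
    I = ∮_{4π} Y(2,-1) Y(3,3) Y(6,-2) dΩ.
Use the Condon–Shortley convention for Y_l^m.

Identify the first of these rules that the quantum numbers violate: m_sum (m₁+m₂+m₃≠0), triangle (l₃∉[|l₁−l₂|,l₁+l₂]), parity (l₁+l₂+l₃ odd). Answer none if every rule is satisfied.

triangle

azimuthal sum: -1 + 3 − 2 = 0  ✓
1 ≤ 6 ≤ 5 (triangle on l)  ✗
L = 2 + 3 + 6 = 11 (odd)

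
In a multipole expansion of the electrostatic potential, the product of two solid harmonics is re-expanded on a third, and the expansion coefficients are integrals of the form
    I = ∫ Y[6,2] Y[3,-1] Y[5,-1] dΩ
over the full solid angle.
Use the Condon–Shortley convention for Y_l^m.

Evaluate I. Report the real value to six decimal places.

m-sum 0 ✓  L=14 even ✓  3≤5≤9 ✓
Π(2lᵢ+1) = 13×7×11 = 1001
triangle coeff Δ(6,3,5) = 1/675675
Σ_t [1,3]: t=1:−1/8640 t=2:+1/2304 t=3:−1/8640 = 7/34560
(3j)²=7/429 [(6 3 5; 0 0 0)], sign=-1
Σ_t [0,2]: t=0:+1/27648 t=1:−1/4320 t=2:+1/11520 = -1/9216
(3j)²=2/143 [(6 3 5; 2 -1 -1)], sign=-1
⇒ 4πI² = 98/429
I = (+1)√(98/429/(4π)) = 0.13482780

0.134828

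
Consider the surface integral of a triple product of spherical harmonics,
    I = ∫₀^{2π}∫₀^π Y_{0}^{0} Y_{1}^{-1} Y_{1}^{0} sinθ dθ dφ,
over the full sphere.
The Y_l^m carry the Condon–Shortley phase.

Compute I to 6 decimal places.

0.000000

Σmᵢ = -1 ≠ 0, so the φ-integral vanishes; I = 0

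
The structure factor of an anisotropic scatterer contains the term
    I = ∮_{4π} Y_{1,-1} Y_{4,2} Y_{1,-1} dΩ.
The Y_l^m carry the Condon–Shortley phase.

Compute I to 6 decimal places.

0.000000

|1−4|≤1≤1+4 violated ⇒ I = 0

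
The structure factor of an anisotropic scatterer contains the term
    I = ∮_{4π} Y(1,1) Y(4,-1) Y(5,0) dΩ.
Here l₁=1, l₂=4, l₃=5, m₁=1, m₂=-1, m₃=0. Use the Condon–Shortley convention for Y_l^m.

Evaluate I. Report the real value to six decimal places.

m-sum 0 ✓  L=10 even ✓  3≤5≤5 ✓
Π(2lᵢ+1) = 3×9×11 = 297
triangle coeff Δ(1,4,5) = 1/495
Σ_t [0,0]: t=0:+1/576 = 1/576
(3j)²=5/99 [(1 4 5; 0 0 0)], sign=-1
Σ_t [0,0]: t=0:+1/1440 = 1/1440
(3j)²=2/99 [(1 4 5; 1 -1 0)], sign=-1
⇒ 4πI² = 10/33
I = (+1)√(10/33/(4π)) = 0.15528807

0.155288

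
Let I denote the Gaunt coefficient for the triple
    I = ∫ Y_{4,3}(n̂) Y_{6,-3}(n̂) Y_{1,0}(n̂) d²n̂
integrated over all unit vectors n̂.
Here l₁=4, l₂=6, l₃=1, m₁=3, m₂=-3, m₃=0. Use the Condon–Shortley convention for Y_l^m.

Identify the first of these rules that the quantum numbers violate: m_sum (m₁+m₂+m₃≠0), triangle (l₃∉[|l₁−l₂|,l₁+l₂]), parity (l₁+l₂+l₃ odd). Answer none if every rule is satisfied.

m₁+m₂+m₃ = 3 − 3 + 0 = 0  ✓
triangle: |4−6|=2 ≤ l₃=1 ≤ 4+6=10  ✗
parity: l₁+l₂+l₃ = 11 is odd

triangle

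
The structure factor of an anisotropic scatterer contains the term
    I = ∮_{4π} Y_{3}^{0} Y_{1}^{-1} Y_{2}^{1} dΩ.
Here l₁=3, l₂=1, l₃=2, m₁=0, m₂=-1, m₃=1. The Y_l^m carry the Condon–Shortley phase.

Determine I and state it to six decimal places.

m-sum 0 ✓  L=6 even ✓  2≤2≤4 ✓
Π(2lᵢ+1) = 7×3×5 = 105
triangle coeff Δ(3,1,2) = 1/105
Σ_t [1,1]: t=1:−1/4 = -1/4
(3j)²=3/35 [(3 1 2; 0 0 0)], sign=-1
Σ_t [0,0]: t=0:+1/12 = 1/12
(3j)²=1/35 [(3 1 2; 0 -1 1)], sign=-1
⇒ 4πI² = 9/35
I = (+1)√(9/35/(4π)) = 0.14304817

0.143048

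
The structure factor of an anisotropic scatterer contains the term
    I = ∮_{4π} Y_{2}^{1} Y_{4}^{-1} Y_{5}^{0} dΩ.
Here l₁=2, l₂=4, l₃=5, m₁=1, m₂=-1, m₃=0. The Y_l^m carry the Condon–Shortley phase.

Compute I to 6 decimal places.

l₁+l₂+l₃=11 is odd: 3j(l;000)=0 ⇒ I=0

0.000000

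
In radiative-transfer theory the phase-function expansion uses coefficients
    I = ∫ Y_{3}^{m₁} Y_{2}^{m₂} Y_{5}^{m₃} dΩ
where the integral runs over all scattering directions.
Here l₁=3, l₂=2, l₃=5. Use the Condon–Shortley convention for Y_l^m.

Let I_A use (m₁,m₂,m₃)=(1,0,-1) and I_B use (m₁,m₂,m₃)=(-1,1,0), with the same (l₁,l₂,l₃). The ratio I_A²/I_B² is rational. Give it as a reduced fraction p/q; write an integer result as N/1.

9/5

l's match ⇒ only the (l;m) 3-j factors differ between A and B.
A: triangle coeff Δ(3,2,5) = 1/2310; Σ_t [0,0]: t=0:+1/192 = 1/192; (3j)²=3/77 [(3 2 5; 1 0 -1)], sign=+1
B: triangle coeff Δ(3,2,5) = 1/2310; Σ_t [0,0]: t=0:+1/288 = 1/288; (3j)²=5/231 [(3 2 5; -1 1 0)], sign=-1
I_A²/I_B² = (3/77)/(5/231) = 9/5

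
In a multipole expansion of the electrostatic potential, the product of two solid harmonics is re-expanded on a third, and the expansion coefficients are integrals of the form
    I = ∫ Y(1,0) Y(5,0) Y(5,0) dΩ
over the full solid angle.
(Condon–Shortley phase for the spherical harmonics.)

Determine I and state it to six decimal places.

0.000000

l₁+l₂+l₃=11 is odd: 3j(l;000)=0 ⇒ I=0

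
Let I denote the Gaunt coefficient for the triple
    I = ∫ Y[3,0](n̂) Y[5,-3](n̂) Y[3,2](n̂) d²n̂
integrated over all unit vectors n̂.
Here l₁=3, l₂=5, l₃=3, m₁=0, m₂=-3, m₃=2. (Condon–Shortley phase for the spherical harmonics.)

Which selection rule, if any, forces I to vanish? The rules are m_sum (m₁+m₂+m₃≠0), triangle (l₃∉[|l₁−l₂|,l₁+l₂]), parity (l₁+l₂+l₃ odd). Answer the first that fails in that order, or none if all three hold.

m_sum

Σmᵢ = -1  ✗
l₃∈[|l₁−l₂|,l₁+l₂]=[2,8], have l₃=3
Σlᵢ = 11 ⇒ odd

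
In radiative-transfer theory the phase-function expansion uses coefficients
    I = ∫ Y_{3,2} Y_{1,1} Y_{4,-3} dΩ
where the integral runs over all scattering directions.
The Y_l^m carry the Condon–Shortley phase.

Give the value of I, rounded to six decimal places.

-0.282095

m-sum 0 ✓  L=8 even ✓  2≤4≤4 ✓
Π(2lᵢ+1) = 7×3×9 = 189
triangle coeff Δ(3,1,4) = 1/252
Σ_t [0,0]: t=0:+1/36 = 1/36
(3j)²=4/63 [(3 1 4; 0 0 0)], sign=+1
Σ_t [0,0]: t=0:+1/240 = 1/240
(3j)²=1/12 [(3 1 4; 2 1 -3)], sign=-1
⇒ 4πI² = 1/1
I = (-1)√(1/1/(4π)) = -0.28209479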